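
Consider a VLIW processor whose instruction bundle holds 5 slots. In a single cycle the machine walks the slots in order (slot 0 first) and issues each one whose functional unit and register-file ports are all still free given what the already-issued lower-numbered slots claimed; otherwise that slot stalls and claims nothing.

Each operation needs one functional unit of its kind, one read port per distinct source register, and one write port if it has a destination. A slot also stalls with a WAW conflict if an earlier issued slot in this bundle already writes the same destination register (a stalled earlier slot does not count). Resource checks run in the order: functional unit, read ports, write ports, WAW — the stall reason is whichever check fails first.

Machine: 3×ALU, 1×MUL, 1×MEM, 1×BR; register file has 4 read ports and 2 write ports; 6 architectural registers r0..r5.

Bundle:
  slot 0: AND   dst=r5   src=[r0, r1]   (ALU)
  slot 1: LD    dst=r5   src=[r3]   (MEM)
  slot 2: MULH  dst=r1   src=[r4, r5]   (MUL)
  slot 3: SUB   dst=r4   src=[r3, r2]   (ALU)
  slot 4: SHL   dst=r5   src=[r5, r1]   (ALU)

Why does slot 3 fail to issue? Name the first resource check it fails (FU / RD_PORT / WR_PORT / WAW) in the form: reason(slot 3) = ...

slot 0 (ALU): ISSUE — free A2,Mu1,Ld1,B1 rp2 wp1
slot 1 (MEM): stall WAW — free A2,Mu1,Ld1,B1 rp2 wp1
slot 2 (MUL): ISSUE — free A2,Mu0,Ld1,B1 rp0 wp0
slot 3 (ALU): stall RD_PORT — free A2,Mu0,Ld1,B1 rp0 wp0
slot 4 (ALU): stall RD_PORT — free A2,Mu0,Ld1,B1 rp0 wp0

reason(slot 3) = RD_PORT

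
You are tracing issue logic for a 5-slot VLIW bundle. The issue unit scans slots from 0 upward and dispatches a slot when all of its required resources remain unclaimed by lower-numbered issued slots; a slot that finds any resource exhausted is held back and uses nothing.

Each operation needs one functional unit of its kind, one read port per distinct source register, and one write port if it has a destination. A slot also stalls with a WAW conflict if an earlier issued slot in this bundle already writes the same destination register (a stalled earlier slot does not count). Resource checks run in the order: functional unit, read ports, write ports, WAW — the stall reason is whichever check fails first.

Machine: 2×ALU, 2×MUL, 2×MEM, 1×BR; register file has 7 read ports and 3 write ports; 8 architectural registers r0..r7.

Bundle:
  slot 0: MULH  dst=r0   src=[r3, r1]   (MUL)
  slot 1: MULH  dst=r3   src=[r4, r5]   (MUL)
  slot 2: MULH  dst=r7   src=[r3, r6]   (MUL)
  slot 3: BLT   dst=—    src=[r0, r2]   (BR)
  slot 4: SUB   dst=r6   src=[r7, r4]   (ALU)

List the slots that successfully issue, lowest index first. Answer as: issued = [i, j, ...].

issued = [0, 1, 3]

  0. MUL→r0 ⇒ go  {2A/1Mu/2Ld/1B | 5r 2w}
  1. MUL→r3 ⇒ go  {2A/0Mu/2Ld/1B | 3r 1w}
  2. MUL→r7 ⇒ no(FU)  {2A/0Mu/2Ld/1B | 3r 1w}
  3. BR ⇒ go  {2A/0Mu/2Ld/0B | 1r 1w}
  4. ALU→r6 ⇒ no(RD_PORT)  {2A/0Mu/2Ld/0B | 1r 1w}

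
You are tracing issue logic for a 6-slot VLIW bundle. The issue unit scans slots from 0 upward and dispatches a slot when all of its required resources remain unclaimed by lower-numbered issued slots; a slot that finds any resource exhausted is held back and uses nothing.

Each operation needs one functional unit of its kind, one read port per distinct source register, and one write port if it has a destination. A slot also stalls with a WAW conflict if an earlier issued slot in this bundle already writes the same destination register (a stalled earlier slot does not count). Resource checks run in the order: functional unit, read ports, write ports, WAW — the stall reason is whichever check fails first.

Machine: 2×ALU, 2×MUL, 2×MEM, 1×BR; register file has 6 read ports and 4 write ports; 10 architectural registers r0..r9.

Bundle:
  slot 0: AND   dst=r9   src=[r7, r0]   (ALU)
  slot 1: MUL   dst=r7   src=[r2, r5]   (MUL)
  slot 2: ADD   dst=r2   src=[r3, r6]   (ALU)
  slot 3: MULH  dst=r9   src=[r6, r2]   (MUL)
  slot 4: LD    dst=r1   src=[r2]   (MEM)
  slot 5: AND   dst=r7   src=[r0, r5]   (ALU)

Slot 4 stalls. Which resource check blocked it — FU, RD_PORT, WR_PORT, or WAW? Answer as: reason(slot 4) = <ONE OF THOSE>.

reason(slot 4) = RD_PORT

slot 0 (ALU): ISSUE — free A1,Mu2,Ld2,B1 rp4 wp3
slot 1 (MUL): ISSUE — free A1,Mu1,Ld2,B1 rp2 wp2
slot 2 (ALU): ISSUE — free A0,Mu1,Ld2,B1 rp0 wp1
slot 3 (MUL): stall RD_PORT — free A0,Mu1,Ld2,B1 rp0 wp1
slot 4 (MEM): stall RD_PORT — free A0,Mu1,Ld2,B1 rp0 wp1
slot 5 (ALU): stall FU — free A0,Mu1,Ld2,B1 rp0 wp1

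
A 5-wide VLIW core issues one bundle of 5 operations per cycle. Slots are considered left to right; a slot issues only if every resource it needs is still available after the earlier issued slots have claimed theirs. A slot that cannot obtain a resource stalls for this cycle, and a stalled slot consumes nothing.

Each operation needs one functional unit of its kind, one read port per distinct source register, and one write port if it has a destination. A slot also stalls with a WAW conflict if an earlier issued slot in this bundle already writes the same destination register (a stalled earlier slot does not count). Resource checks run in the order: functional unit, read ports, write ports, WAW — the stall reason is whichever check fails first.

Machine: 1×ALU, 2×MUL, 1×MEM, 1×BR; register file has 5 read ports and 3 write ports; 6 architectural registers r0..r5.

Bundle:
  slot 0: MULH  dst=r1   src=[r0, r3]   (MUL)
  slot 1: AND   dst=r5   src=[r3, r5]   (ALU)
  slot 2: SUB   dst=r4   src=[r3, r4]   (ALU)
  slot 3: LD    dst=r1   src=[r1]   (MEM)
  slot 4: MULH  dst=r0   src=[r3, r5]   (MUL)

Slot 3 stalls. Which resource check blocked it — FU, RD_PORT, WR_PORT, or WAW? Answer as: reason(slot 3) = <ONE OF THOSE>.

reason(slot 3) = WAW

  0. MUL→r1 ⇒ go  {1A/1Mu/1Ld/1B | 3r 2w}
  1. ALU→r5 ⇒ go  {0A/1Mu/1Ld/1B | 1r 1w}
  2. ALU→r4 ⇒ no(FU)  {0A/1Mu/1Ld/1B | 1r 1w}
  3. MEM→r1 ⇒ no(WAW)  {0A/1Mu/1Ld/1B | 1r 1w}
  4. MUL→r0 ⇒ no(RD_PORT)  {0A/1Mu/1Ld/1B | 1r 1w}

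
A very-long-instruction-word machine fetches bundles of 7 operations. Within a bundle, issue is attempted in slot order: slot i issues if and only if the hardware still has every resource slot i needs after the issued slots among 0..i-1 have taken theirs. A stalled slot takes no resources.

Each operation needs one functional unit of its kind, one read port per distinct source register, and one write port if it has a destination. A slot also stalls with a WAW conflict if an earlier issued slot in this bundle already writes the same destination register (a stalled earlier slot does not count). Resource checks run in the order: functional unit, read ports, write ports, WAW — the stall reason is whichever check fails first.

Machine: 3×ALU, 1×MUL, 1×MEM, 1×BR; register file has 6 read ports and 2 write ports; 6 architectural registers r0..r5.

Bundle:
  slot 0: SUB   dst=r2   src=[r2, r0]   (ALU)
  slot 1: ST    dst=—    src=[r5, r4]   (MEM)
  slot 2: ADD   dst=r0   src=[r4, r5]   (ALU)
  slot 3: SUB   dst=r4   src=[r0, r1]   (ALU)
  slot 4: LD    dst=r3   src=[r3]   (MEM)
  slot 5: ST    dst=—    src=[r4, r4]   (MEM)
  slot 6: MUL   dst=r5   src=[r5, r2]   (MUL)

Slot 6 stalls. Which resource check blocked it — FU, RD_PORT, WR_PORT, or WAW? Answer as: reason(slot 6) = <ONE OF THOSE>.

slot 0 (ALU): ISSUE — free A2,Mu1,Ld1,B1 rp4 wp1
slot 1 (MEM): ISSUE — free A2,Mu1,Ld0,B1 rp2 wp1
slot 2 (ALU): ISSUE — free A1,Mu1,Ld0,B1 rp0 wp0
slot 3 (ALU): stall RD_PORT — free A1,Mu1,Ld0,B1 rp0 wp0
slot 4 (MEM): stall FU — free A1,Mu1,Ld0,B1 rp0 wp0
slot 5 (MEM): stall FU — free A1,Mu1,Ld0,B1 rp0 wp0
slot 6 (MUL): stall RD_PORT — free A1,Mu1,Ld0,B1 rp0 wp0

reason(slot 6) = RD_PORT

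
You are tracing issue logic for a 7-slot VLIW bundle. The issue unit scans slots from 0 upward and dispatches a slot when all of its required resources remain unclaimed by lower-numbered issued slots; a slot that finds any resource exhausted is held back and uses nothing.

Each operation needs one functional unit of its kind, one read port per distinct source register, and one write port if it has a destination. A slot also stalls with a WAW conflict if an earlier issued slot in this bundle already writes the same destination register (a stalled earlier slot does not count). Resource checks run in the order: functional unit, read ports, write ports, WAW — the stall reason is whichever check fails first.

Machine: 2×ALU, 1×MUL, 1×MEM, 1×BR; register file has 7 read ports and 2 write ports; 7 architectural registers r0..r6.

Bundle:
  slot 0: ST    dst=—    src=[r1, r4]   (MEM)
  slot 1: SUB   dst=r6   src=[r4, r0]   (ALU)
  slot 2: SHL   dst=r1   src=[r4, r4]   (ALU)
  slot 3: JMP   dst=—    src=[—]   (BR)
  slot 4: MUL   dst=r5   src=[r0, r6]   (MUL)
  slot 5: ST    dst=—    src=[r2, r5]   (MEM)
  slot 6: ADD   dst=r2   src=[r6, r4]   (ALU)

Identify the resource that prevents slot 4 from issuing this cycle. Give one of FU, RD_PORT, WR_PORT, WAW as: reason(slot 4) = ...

  0. MEM ⇒ go  {2A/1Mu/0Ld/1B | 5r 2w}
  1. ALU→r6 ⇒ go  {1A/1Mu/0Ld/1B | 3r 1w}
  2. ALU→r1 ⇒ go  {0A/1Mu/0Ld/1B | 2r 0w}
  3. BR ⇒ go  {0A/1Mu/0Ld/0B | 2r 0w}
  4. MUL→r5 ⇒ no(WR_PORT)  {0A/1Mu/0Ld/0B | 2r 0w}
  5. MEM ⇒ no(FU)  {0A/1Mu/0Ld/0B | 2r 0w}
  6. ALU→r2 ⇒ no(FU)  {0A/1Mu/0Ld/0B | 2r 0w}

reason(slot 4) = WR_PORT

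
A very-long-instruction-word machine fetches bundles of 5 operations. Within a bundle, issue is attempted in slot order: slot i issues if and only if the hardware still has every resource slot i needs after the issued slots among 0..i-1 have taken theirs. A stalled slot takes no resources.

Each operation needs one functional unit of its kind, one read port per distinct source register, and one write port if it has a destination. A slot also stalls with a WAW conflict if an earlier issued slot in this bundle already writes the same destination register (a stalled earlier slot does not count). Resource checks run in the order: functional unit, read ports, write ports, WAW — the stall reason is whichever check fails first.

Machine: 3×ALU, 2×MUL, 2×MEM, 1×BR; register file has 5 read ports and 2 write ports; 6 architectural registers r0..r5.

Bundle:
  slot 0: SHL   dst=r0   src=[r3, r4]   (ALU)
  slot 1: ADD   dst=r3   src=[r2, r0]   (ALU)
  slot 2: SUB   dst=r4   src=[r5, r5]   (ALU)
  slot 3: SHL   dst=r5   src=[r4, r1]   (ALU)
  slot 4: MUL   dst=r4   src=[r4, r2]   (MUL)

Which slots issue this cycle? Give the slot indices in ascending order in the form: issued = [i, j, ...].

slot 0 (ALU): ISSUE — free A2,Mu2,Ld2,B1 rp3 wp1
slot 1 (ALU): ISSUE — free A1,Mu2,Ld2,B1 rp1 wp0
slot 2 (ALU): stall WR_PORT — free A1,Mu2,Ld2,B1 rp1 wp0
slot 3 (ALU): stall RD_PORT — free A1,Mu2,Ld2,B1 rp1 wp0
slot 4 (MUL): stall RD_PORT — free A1,Mu2,Ld2,B1 rp1 wp0

issued = [0, 1]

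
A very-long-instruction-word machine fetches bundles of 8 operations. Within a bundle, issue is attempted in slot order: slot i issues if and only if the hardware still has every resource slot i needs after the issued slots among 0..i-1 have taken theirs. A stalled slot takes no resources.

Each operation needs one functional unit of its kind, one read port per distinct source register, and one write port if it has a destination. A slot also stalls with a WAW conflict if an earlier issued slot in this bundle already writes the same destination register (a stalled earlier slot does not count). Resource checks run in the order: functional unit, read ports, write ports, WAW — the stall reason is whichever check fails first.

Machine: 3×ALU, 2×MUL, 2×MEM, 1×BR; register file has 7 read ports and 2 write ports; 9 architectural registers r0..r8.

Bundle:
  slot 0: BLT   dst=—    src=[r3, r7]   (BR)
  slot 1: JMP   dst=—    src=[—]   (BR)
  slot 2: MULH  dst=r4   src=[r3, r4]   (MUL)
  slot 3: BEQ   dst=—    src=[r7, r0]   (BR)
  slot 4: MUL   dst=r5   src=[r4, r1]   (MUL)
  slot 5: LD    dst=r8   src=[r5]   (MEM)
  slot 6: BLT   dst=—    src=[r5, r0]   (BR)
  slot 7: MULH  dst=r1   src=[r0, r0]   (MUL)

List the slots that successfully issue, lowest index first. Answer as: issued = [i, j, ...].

#0 BR src=r3,r7 dispatched  <A:3 Mu:2 Ld:2 B:0 rd:5 wr:2>
#1 BR src=- held:FU  <A:3 Mu:2 Ld:2 B:0 rd:5 wr:2>
#2 MUL src=r3,r4 dispatched  <A:3 Mu:1 Ld:2 B:0 rd:3 wr:1>
#3 BR src=r7,r0 held:FU  <A:3 Mu:1 Ld:2 B:0 rd:3 wr:1>
#4 MUL src=r4,r1 dispatched  <A:3 Mu:0 Ld:2 B:0 rd:1 wr:0>
#5 MEM src=r5 held:WR_PORT  <A:3 Mu:0 Ld:2 B:0 rd:1 wr:0>
#6 BR src=r5,r0 held:FU  <A:3 Mu:0 Ld:2 B:0 rd:1 wr:0>
#7 MUL src=r0,r0 held:FU  <A:3 Mu:0 Ld:2 B:0 rd:1 wr:0>

issued = [0, 2, 4]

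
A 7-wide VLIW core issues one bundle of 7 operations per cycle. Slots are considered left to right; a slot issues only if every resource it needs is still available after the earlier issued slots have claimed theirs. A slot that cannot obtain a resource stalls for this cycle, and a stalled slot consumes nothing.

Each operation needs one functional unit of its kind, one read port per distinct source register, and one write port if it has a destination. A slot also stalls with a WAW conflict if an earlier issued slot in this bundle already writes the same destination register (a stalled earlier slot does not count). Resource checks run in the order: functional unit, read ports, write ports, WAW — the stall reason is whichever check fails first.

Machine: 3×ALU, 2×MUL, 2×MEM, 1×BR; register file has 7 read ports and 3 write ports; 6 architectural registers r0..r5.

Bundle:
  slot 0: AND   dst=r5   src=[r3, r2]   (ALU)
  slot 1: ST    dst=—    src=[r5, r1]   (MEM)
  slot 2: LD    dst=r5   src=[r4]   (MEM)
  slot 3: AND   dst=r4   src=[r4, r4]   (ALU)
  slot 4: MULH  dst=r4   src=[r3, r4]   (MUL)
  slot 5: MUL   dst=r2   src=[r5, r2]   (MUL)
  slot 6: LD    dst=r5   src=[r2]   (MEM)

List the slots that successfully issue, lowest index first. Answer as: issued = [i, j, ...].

#0 ALU src=r3,r2 dispatched  <A:2 Mu:2 Ld:2 B:1 rd:5 wr:2>
#1 MEM src=r5,r1 dispatched  <A:2 Mu:2 Ld:1 B:1 rd:3 wr:2>
#2 MEM src=r4 held:WAW  <A:2 Mu:2 Ld:1 B:1 rd:3 wr:2>
#3 ALU src=r4,r4 dispatched  <A:1 Mu:2 Ld:1 B:1 rd:2 wr:1>
#4 MUL src=r3,r4 held:WAW  <A:1 Mu:2 Ld:1 B:1 rd:2 wr:1>
#5 MUL src=r5,r2 dispatched  <A:1 Mu:1 Ld:1 B:1 rd:0 wr:0>
#6 MEM src=r2 held:RD_PORT  <A:1 Mu:1 Ld:1 B:1 rd:0 wr:0>

issued = [0, 1, 3, 5]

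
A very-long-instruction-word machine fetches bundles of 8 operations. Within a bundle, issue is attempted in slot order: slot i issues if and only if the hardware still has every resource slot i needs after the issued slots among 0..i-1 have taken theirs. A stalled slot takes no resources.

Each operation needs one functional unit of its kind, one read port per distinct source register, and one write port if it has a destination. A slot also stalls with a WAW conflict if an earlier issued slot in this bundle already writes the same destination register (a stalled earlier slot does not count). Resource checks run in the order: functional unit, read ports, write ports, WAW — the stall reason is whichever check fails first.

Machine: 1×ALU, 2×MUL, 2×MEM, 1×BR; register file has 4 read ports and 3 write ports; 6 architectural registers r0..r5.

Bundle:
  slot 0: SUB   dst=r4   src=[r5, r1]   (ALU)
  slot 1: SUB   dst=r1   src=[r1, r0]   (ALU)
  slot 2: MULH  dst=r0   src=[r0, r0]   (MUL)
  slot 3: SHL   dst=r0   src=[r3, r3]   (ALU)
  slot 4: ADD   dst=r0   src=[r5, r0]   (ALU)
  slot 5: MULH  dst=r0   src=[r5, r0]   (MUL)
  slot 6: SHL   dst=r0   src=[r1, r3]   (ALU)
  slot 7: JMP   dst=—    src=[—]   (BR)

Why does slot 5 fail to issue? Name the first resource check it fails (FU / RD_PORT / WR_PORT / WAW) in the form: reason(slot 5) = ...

reason(slot 5) = RD_PORT

#0 ALU src=r5,r1 dispatched  <A:0 Mu:2 Ld:2 B:1 rd:2 wr:2>
#1 ALU src=r1,r0 held:FU  <A:0 Mu:2 Ld:2 B:1 rd:2 wr:2>
#2 MUL src=r0,r0 dispatched  <A:0 Mu:1 Ld:2 B:1 rd:1 wr:1>
#3 ALU src=r3,r3 held:FU  <A:0 Mu:1 Ld:2 B:1 rd:1 wr:1>
#4 ALU src=r5,r0 held:FU  <A:0 Mu:1 Ld:2 B:1 rd:1 wr:1>
#5 MUL src=r5,r0 held:RD_PORT  <A:0 Mu:1 Ld:2 B:1 rd:1 wr:1>
#6 ALU src=r1,r3 held:FU  <A:0 Mu:1 Ld:2 B:1 rd:1 wr:1>
#7 BR src=- dispatched  <A:0 Mu:1 Ld:2 B:0 rd:1 wr:1>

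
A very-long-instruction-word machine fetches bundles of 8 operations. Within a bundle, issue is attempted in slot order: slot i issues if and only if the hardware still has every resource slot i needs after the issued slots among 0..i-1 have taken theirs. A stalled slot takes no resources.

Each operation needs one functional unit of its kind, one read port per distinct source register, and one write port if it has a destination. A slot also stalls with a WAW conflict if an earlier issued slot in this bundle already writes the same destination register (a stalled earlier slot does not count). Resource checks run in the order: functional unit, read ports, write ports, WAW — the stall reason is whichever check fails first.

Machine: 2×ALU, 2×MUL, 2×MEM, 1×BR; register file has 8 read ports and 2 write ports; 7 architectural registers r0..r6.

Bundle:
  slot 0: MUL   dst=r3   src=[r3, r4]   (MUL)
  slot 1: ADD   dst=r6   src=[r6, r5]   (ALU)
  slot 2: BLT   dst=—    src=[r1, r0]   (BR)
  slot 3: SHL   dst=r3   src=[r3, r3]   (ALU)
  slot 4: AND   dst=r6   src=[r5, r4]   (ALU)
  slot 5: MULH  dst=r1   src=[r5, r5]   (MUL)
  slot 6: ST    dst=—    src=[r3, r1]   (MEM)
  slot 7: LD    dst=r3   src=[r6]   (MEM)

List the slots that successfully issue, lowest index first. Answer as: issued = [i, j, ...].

#0 MUL src=r3,r4 dispatched  <A:2 Mu:1 Ld:2 B:1 rd:6 wr:1>
#1 ALU src=r6,r5 dispatched  <A:1 Mu:1 Ld:2 B:1 rd:4 wr:0>
#2 BR src=r1,r0 dispatched  <A:1 Mu:1 Ld:2 B:0 rd:2 wr:0>
#3 ALU src=r3,r3 held:WR_PORT  <A:1 Mu:1 Ld:2 B:0 rd:2 wr:0>
#4 ALU src=r5,r4 held:WR_PORT  <A:1 Mu:1 Ld:2 B:0 rd:2 wr:0>
#5 MUL src=r5,r5 held:WR_PORT  <A:1 Mu:1 Ld:2 B:0 rd:2 wr:0>
#6 MEM src=r3,r1 dispatched  <A:1 Mu:1 Ld:1 B:0 rd:0 wr:0>
#7 MEM src=r6 held:RD_PORT  <A:1 Mu:1 Ld:1 B:0 rd:0 wr:0>

issued = [0, 1, 2, 6]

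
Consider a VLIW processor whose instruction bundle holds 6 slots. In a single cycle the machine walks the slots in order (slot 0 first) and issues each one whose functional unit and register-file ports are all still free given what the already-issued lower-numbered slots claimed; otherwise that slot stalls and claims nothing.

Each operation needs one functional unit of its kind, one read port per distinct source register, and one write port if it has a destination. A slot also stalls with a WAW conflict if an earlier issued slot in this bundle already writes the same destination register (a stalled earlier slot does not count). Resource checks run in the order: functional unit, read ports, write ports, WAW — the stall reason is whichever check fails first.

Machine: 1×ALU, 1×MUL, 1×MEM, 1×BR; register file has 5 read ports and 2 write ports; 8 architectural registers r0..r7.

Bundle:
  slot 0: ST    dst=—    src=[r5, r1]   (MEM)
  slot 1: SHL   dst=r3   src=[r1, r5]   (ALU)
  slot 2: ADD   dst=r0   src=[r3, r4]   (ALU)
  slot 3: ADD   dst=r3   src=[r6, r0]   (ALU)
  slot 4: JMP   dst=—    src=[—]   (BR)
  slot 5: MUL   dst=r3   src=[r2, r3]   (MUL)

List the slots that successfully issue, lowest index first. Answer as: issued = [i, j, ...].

slot 0 (MEM): ISSUE — free A1,Mu1,Ld0,B1 rp3 wp2
slot 1 (ALU): ISSUE — free A0,Mu1,Ld0,B1 rp1 wp1
slot 2 (ALU): stall FU — free A0,Mu1,Ld0,B1 rp1 wp1
slot 3 (ALU): stall FU — free A0,Mu1,Ld0,B1 rp1 wp1
slot 4 (BR): ISSUE — free A0,Mu1,Ld0,B0 rp1 wp1
slot 5 (MUL): stall RD_PORT — free A0,Mu1,Ld0,B0 rp1 wp1

issued = [0, 1, 4]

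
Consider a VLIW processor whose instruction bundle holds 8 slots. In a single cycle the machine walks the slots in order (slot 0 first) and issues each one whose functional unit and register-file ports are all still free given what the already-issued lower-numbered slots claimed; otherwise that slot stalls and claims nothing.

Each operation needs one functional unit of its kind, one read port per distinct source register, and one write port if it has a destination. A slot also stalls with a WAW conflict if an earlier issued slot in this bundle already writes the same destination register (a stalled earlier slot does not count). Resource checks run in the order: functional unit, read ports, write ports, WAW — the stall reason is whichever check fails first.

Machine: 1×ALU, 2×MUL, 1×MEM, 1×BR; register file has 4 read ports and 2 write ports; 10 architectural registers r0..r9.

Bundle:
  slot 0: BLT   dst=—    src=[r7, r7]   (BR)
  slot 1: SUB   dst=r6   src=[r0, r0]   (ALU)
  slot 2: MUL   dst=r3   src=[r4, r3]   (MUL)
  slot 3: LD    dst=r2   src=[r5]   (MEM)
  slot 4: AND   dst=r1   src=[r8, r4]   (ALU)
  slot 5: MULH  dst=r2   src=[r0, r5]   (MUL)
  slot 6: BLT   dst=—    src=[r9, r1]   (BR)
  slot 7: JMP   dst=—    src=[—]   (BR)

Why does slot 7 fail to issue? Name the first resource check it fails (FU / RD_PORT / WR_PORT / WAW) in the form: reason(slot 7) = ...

reason(slot 7) = FU

slot 0 (BR): ISSUE — free A1,Mu2,Ld1,B0 rp3 wp2
slot 1 (ALU): ISSUE — free A0,Mu2,Ld1,B0 rp2 wp1
slot 2 (MUL): ISSUE — free A0,Mu1,Ld1,B0 rp0 wp0
slot 3 (MEM): stall RD_PORT — free A0,Mu1,Ld1,B0 rp0 wp0
slot 4 (ALU): stall FU — free A0,Mu1,Ld1,B0 rp0 wp0
slot 5 (MUL): stall RD_PORT — free A0,Mu1,Ld1,B0 rp0 wp0
slot 6 (BR): stall FU — free A0,Mu1,Ld1,B0 rp0 wp0
slot 7 (BR): stall FU — free A0,Mu1,Ld1,B0 rp0 wp0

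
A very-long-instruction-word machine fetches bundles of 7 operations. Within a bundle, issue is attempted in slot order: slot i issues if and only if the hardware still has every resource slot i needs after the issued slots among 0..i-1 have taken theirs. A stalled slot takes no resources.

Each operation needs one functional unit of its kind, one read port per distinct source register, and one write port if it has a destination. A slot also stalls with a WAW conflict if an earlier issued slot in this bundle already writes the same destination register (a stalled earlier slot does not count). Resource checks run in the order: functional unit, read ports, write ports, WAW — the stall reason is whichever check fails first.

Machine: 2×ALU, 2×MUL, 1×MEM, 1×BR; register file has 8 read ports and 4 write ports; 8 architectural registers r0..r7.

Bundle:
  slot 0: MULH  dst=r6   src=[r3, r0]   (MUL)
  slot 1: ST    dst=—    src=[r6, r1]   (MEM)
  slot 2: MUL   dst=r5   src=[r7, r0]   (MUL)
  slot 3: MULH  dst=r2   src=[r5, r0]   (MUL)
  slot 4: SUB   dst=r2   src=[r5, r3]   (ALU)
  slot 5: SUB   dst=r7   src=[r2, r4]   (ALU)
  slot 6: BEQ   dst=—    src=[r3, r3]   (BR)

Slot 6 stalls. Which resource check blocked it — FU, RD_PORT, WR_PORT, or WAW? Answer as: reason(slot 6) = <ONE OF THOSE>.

#0 MUL src=r3,r0 dispatched  <A:2 Mu:1 Ld:1 B:1 rd:6 wr:3>
#1 MEM src=r6,r1 dispatched  <A:2 Mu:1 Ld:0 B:1 rd:4 wr:3>
#2 MUL src=r7,r0 dispatched  <A:2 Mu:0 Ld:0 B:1 rd:2 wr:2>
#3 MUL src=r5,r0 held:FU  <A:2 Mu:0 Ld:0 B:1 rd:2 wr:2>
#4 ALU src=r5,r3 dispatched  <A:1 Mu:0 Ld:0 B:1 rd:0 wr:1>
#5 ALU src=r2,r4 held:RD_PORT  <A:1 Mu:0 Ld:0 B:1 rd:0 wr:1>
#6 BR src=r3,r3 held:RD_PORT  <A:1 Mu:0 Ld:0 B:1 rd:0 wr:1>

reason(slot 6) = RD_PORT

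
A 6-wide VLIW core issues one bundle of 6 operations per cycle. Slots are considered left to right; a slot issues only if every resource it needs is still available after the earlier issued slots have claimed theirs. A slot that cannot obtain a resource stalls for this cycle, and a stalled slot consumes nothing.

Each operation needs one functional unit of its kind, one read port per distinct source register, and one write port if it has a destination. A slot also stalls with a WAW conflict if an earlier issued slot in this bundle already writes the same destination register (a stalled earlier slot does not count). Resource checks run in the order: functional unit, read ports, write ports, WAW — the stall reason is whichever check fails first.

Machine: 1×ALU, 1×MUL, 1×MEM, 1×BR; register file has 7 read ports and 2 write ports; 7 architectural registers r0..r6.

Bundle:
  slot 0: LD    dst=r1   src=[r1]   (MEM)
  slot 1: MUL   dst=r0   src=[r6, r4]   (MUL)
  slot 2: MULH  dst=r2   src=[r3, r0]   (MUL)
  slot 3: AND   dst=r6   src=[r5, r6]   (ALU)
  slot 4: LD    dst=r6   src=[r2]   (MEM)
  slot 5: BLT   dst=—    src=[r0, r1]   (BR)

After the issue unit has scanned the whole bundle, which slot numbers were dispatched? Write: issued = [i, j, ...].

  0. MEM→r1 ⇒ go  {1A/1Mu/0Ld/1B | 6r 1w}
  1. MUL→r0 ⇒ go  {1A/0Mu/0Ld/1B | 4r 0w}
  2. MUL→r2 ⇒ no(FU)  {1A/0Mu/0Ld/1B | 4r 0w}
  3. ALU→r6 ⇒ no(WR_PORT)  {1A/0Mu/0Ld/1B | 4r 0w}
  4. MEM→r6 ⇒ no(FU)  {1A/0Mu/0Ld/1B | 4r 0w}
  5. BR ⇒ go  {1A/0Mu/0Ld/0B | 2r 0w}

issued = [0, 1, 5]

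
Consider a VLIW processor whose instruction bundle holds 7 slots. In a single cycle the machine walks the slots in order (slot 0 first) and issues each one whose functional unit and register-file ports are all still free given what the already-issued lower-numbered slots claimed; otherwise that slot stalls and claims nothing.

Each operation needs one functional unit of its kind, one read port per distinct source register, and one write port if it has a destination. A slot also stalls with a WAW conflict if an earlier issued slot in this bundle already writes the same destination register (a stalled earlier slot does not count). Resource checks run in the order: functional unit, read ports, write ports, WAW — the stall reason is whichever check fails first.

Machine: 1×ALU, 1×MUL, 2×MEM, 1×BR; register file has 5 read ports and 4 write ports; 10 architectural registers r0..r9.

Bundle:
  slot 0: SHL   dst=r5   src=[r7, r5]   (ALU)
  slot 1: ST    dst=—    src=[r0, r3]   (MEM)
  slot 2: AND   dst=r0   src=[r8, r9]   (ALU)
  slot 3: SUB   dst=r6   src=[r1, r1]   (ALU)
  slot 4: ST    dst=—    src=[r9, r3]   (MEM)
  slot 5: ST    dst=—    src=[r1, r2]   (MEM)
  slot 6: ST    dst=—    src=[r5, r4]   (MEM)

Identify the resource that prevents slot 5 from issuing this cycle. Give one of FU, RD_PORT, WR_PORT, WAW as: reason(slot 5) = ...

reason(slot 5) = RD_PORT

(0) want 1×ALU +2rd +1wr — yes → AL0|MU1|ME2|BR1|rd3|wr3
(1) want 1×MEM +2rd +0wr — yes → AL0|MU1|ME1|BR1|rd1|wr3
(2) want 1×ALU +2rd +1wr — FU → AL0|MU1|ME1|BR1|rd1|wr3
(3) want 1×ALU +1rd +1wr — FU → AL0|MU1|ME1|BR1|rd1|wr3
(4) want 1×MEM +2rd +0wr — RD_PORT → AL0|MU1|ME1|BR1|rd1|wr3
(5) want 1×MEM +2rd +0wr — RD_PORT → AL0|MU1|ME1|BR1|rd1|wr3
(6) want 1×MEM +2rd +0wr — RD_PORT → AL0|MU1|ME1|BR1|rd1|wr3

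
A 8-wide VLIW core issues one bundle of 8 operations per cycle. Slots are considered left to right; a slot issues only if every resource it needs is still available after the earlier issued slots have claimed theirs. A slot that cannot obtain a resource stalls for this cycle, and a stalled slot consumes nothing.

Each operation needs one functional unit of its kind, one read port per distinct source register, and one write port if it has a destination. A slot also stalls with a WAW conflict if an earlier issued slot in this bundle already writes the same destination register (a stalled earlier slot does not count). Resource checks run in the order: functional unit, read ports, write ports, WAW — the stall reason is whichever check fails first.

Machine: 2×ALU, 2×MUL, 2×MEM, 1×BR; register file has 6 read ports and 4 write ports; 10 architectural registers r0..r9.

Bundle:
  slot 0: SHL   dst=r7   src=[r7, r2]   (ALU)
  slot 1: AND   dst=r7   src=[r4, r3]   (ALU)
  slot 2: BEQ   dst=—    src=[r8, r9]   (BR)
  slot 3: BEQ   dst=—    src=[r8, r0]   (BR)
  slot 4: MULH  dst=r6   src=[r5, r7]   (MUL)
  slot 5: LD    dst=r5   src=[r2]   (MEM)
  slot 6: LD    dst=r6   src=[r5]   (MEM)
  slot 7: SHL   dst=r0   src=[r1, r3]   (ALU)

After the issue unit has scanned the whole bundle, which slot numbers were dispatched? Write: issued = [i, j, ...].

[0] ALU needs rd=2 wr=1: ok; after: ALU=1 MUL=2 MEM=2 BR=1, R=4, W=3
[1] ALU needs rd=2 wr=1: WAW; after: ALU=1 MUL=2 MEM=2 BR=1, R=4, W=3
[2] BR needs rd=2 wr=0: ok; after: ALU=1 MUL=2 MEM=2 BR=0, R=2, W=3
[3] BR needs rd=2 wr=0: FU; after: ALU=1 MUL=2 MEM=2 BR=0, R=2, W=3
[4] MUL needs rd=2 wr=1: ok; after: ALU=1 MUL=1 MEM=2 BR=0, R=0, W=2
[5] MEM needs rd=1 wr=1: RD_PORT; after: ALU=1 MUL=1 MEM=2 BR=0, R=0, W=2
[6] MEM needs rd=1 wr=1: RD_PORT; after: ALU=1 MUL=1 MEM=2 BR=0, R=0, W=2
[7] ALU needs rd=2 wr=1: RD_PORT; after: ALU=1 MUL=1 MEM=2 BR=0, R=0, W=2

issued = [0, 2, 4]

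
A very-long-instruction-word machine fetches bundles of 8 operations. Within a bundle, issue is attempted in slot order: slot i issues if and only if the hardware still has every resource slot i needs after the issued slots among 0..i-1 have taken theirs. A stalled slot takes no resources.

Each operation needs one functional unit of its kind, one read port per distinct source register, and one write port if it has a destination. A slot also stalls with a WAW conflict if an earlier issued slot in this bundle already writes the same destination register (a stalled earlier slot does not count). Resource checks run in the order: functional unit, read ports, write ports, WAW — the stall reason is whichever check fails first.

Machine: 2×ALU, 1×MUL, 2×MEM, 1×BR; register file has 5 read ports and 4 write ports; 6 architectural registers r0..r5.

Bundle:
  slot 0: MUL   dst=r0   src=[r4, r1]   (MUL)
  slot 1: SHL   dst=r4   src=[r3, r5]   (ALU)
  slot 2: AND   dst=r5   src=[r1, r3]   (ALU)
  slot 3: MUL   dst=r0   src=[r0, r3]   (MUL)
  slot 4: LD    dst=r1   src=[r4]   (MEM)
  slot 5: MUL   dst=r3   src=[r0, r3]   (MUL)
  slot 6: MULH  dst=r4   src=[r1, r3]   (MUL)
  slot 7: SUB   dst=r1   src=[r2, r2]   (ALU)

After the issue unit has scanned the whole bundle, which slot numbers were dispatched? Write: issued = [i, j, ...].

  0. MUL→r0 ⇒ go  {2A/0Mu/2Ld/1B | 3r 3w}
  1. ALU→r4 ⇒ go  {1A/0Mu/2Ld/1B | 1r 2w}
  2. ALU→r5 ⇒ no(RD_PORT)  {1A/0Mu/2Ld/1B | 1r 2w}
  3. MUL→r0 ⇒ no(FU)  {1A/0Mu/2Ld/1B | 1r 2w}
  4. MEM→r1 ⇒ go  {1A/0Mu/1Ld/1B | 0r 1w}
  5. MUL→r3 ⇒ no(FU)  {1A/0Mu/1Ld/1B | 0r 1w}
  6. MUL→r4 ⇒ no(FU)  {1A/0Mu/1Ld/1B | 0r 1w}
  7. ALU→r1 ⇒ no(RD_PORT)  {1A/0Mu/1Ld/1B | 0r 1w}

issued = [0, 1, 4]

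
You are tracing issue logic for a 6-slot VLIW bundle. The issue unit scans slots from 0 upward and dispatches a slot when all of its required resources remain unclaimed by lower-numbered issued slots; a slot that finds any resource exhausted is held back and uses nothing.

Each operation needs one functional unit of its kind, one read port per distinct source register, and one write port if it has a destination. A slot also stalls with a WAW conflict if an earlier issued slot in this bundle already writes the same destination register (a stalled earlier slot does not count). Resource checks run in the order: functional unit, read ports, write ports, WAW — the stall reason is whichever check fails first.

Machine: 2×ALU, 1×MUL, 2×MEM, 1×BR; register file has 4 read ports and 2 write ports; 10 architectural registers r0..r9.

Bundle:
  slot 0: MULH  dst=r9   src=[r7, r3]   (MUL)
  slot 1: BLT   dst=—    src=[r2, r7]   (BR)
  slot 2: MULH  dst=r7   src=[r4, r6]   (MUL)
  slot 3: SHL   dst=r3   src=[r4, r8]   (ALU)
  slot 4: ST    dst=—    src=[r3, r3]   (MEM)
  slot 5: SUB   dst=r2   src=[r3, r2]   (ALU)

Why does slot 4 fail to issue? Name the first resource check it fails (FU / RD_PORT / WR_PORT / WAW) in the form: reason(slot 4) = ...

(0) want 1×MUL +2rd +1wr — yes → AL2|MU0|ME2|BR1|rd2|wr1
(1) want 1×BR +2rd +0wr — yes → AL2|MU0|ME2|BR0|rd0|wr1
(2) want 1×MUL +2rd +1wr — FU → AL2|MU0|ME2|BR0|rd0|wr1
(3) want 1×ALU +2rd +1wr — RD_PORT → AL2|MU0|ME2|BR0|rd0|wr1
(4) want 1×MEM +1rd +0wr — RD_PORT → AL2|MU0|ME2|BR0|rd0|wr1
(5) want 1×ALU +2rd +1wr — RD_PORT → AL2|MU0|ME2|BR0|rd0|wr1

reason(slot 4) = RD_PORT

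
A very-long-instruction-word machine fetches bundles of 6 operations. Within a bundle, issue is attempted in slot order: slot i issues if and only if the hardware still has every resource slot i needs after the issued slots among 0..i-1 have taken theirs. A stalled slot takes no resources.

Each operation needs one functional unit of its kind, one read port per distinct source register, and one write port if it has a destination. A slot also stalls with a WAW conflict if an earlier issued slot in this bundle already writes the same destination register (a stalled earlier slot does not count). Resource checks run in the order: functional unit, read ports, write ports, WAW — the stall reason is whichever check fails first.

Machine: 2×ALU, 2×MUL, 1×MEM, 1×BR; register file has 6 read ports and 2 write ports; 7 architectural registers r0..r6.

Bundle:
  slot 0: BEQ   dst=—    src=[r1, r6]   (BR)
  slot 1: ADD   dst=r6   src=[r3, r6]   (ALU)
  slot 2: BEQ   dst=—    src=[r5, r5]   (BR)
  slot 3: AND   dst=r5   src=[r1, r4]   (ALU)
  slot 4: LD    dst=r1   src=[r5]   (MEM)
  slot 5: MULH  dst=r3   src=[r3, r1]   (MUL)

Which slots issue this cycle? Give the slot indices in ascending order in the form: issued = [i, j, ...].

slot 0 (BR): ISSUE — free A2,Mu2,Ld1,B0 rp4 wp2
slot 1 (ALU): ISSUE — free A1,Mu2,Ld1,B0 rp2 wp1
slot 2 (BR): stall FU — free A1,Mu2,Ld1,B0 rp2 wp1
slot 3 (ALU): ISSUE — free A0,Mu2,Ld1,B0 rp0 wp0
slot 4 (MEM): stall RD_PORT — free A0,Mu2,Ld1,B0 rp0 wp0
slot 5 (MUL): stall RD_PORT — free A0,Mu2,Ld1,B0 rp0 wp0

issued = [0, 1, 3]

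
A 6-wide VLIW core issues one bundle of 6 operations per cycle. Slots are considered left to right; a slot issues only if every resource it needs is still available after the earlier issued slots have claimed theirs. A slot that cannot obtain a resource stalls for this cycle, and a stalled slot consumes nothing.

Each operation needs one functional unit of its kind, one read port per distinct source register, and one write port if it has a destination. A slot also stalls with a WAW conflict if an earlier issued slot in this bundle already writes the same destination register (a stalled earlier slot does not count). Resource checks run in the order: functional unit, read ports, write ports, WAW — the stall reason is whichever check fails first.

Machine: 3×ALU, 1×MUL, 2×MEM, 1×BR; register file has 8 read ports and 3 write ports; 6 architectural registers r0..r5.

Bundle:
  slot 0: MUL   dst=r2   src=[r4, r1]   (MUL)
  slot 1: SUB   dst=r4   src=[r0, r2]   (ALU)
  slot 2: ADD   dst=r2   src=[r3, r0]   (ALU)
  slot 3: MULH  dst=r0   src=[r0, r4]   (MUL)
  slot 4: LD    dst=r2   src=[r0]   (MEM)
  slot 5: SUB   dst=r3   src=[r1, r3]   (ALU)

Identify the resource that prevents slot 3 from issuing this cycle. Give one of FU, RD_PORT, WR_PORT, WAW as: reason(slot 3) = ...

  0. MUL→r2 ⇒ go  {3A/0Mu/2Ld/1B | 6r 2w}
  1. ALU→r4 ⇒ go  {2A/0Mu/2Ld/1B | 4r 1w}
  2. ALU→r2 ⇒ no(WAW)  {2A/0Mu/2Ld/1B | 4r 1w}
  3. MUL→r0 ⇒ no(FU)  {2A/0Mu/2Ld/1B | 4r 1w}
  4. MEM→r2 ⇒ no(WAW)  {2A/0Mu/2Ld/1B | 4r 1w}
  5. ALU→r3 ⇒ go  {1A/0Mu/2Ld/1B | 2r 0w}

reason(slot 3) = FU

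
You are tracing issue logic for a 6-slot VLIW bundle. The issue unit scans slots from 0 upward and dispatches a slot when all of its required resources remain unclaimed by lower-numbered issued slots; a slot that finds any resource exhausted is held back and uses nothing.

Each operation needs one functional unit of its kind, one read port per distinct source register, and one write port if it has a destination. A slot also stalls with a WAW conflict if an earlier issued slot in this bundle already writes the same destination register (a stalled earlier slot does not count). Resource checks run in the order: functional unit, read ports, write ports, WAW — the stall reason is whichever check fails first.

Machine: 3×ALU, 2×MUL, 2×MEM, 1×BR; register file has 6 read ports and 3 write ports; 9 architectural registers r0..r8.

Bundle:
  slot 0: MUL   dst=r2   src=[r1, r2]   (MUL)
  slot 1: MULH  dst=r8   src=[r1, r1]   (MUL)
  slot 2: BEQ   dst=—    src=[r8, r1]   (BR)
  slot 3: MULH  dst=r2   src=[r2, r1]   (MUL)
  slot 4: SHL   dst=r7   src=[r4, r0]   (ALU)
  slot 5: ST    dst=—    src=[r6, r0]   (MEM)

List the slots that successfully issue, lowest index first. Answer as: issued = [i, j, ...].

(0) want 1×MUL +2rd +1wr — yes → AL3|MU1|ME2|BR1|rd4|wr2
(1) want 1×MUL +1rd +1wr — yes → AL3|MU0|ME2|BR1|rd3|wr1
(2) want 1×BR +2rd +0wr — yes → AL3|MU0|ME2|BR0|rd1|wr1
(3) want 1×MUL +2rd +1wr — FU → AL3|MU0|ME2|BR0|rd1|wr1
(4) want 1×ALU +2rd +1wr — RD_PORT → AL3|MU0|ME2|BR0|rd1|wr1
(5) want 1×MEM +2rd +0wr — RD_PORT → AL3|MU0|ME2|BR0|rd1|wr1

issued = [0, 1, 2]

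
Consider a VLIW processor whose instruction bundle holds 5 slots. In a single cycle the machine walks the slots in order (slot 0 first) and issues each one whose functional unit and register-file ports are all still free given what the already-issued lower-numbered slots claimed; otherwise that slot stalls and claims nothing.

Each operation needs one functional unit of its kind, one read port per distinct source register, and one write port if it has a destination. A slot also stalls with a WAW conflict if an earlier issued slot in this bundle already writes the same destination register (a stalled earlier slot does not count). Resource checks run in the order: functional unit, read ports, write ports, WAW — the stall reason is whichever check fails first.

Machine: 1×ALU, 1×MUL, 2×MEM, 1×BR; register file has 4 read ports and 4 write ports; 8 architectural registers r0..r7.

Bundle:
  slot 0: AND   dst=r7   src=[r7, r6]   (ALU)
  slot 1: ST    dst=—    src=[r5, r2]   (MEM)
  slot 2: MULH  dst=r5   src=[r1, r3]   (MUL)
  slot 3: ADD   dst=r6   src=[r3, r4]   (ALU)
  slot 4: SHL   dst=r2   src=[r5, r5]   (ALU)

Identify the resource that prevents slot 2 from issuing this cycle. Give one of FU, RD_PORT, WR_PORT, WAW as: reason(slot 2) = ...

reason(slot 2) = RD_PORT

[0] ALU needs rd=2 wr=1: ok; after: ALU=0 MUL=1 MEM=2 BR=1, R=2, W=3
[1] MEM needs rd=2 wr=0: ok; after: ALU=0 MUL=1 MEM=1 BR=1, R=0, W=3
[2] MUL needs rd=2 wr=1: RD_PORT; after: ALU=0 MUL=1 MEM=1 BR=1, R=0, W=3
[3] ALU needs rd=2 wr=1: FU; after: ALU=0 MUL=1 MEM=1 BR=1, R=0, W=3
[4] ALU needs rd=1 wr=1: FU; after: ALU=0 MUL=1 MEM=1 BR=1, R=0, W=3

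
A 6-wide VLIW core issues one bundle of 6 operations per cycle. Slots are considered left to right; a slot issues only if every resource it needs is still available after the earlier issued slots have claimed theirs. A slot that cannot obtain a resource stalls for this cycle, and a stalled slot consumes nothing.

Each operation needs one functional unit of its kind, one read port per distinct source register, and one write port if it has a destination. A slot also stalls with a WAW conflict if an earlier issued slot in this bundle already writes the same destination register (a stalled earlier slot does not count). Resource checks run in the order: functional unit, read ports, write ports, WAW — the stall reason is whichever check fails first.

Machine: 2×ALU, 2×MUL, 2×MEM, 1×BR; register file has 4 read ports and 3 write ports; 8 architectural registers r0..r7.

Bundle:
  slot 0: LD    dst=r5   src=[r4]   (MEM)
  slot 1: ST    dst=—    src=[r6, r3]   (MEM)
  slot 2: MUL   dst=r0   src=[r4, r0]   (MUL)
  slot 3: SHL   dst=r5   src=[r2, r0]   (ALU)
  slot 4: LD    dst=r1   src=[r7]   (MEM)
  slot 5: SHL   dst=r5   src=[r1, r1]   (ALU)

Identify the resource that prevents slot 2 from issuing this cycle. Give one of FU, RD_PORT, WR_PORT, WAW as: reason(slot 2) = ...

reason(slot 2) = RD_PORT

#0 MEM src=r4 dispatched  <A:2 Mu:2 Ld:1 B:1 rd:3 wr:2>
#1 MEM src=r6,r3 dispatched  <A:2 Mu:2 Ld:0 B:1 rd:1 wr:2>
#2 MUL src=r4,r0 held:RD_PORT  <A:2 Mu:2 Ld:0 B:1 rd:1 wr:2>
#3 ALU src=r2,r0 held:RD_PORT  <A:2 Mu:2 Ld:0 B:1 rd:1 wr:2>
#4 MEM src=r7 held:FU  <A:2 Mu:2 Ld:0 B:1 rd:1 wr:2>
#5 ALU src=r1,r1 held:WAW  <A:2 Mu:2 Ld:0 B:1 rd:1 wr:2>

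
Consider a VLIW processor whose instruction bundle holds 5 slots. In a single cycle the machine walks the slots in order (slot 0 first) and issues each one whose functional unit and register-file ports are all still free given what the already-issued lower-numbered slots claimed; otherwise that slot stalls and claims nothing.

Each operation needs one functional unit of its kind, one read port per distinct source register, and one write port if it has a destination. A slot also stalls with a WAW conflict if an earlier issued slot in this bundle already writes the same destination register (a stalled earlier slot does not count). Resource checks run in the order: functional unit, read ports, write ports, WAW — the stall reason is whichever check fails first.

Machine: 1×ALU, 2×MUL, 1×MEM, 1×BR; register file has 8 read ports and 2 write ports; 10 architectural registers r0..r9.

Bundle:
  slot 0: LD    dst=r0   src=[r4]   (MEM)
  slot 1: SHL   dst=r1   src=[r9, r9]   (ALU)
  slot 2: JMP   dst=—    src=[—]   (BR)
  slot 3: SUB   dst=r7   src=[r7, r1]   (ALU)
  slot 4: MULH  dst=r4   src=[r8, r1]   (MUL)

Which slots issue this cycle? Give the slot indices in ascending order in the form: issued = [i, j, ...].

issued = [0, 1, 2]

  0. MEM→r0 ⇒ go  {1A/2Mu/0Ld/1B | 7r 1w}
  1. ALU→r1 ⇒ go  {0A/2Mu/0Ld/1B | 6r 0w}
  2. BR ⇒ go  {0A/2Mu/0Ld/0B | 6r 0w}
  3. ALU→r7 ⇒ no(FU)  {0A/2Mu/0Ld/0B | 6r 0w}
  4. MUL→r4 ⇒ no(WR_PORT)  {0A/2Mu/0Ld/0B | 6r 0w}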